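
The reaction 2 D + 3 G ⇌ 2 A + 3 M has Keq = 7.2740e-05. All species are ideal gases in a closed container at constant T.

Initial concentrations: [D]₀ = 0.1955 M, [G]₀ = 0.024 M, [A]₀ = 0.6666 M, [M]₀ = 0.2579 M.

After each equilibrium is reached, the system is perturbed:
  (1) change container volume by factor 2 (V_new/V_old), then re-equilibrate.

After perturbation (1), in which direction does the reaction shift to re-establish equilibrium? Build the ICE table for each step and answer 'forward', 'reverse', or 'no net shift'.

Q₀ = 1.4426e+04 vs Keq = 7.2740e-05 ⇒ Q>K, reverse
Step 1:
                    D           G           A           M
  Initial      0.1955       0.024      0.6666      0.2579
  Change       0.1658      0.2487     -0.1658     -0.2487
  Equil        0.3613      0.2727      0.5008    0.009159
  solve Keq expr → x = -0.08291; check Q = 7.2740e-05
Then change container volume by factor 2 (V_new/V_old).
Step 2:
                    D           G           A           M
  Initial      0.1807      0.1364      0.2504     0.00458
  Change            0           0           0           0
  Equil        0.1807      0.1364      0.2504     0.00458
  solve Keq expr → x = 0; check Q = 7.2740e-05

Direction: no net shift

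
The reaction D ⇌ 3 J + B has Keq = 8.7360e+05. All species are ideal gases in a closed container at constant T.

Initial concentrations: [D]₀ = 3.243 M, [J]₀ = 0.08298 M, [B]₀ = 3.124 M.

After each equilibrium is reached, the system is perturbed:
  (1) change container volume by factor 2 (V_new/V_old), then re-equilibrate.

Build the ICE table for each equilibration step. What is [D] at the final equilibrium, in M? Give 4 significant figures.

Q₀ = 5.5041e-04 vs Keq = 8.7360e+05 ⇒ Q<K, forward
Step 1:
                   D          J          B
  I            3.243    0.08298      3.124
  C           -3.236      9.708      3.236
  E         0.006834      9.791       6.36
  solve Keq expr → x = 3.236; check Q = 8.7360e+05
Then change container volume by factor 2 (V_new/V_old).
Step 2:
                   D          J          B
  I         0.003417      4.896       3.18
  C        -0.002987   0.008962   0.002987
  E       4.2990e-04      4.905      3.183
  solve Keq expr → x = 0.002987; check Q = 8.7360e+05

[D]_eq = 4.2990e-04 M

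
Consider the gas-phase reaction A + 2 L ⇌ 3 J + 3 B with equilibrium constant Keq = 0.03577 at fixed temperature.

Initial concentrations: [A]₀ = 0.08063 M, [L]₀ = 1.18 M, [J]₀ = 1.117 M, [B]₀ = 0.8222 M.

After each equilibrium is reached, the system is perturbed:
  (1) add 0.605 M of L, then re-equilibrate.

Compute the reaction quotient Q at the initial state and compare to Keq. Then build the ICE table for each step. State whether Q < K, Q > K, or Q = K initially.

Q₀ = 6.9; Q > K (proceeds reverse)

Q₀ = 6.9 vs Keq = 0.03577 ⇒ Q>K, reverse
Step 1:
                   A          L          J          B
  init       0.08063       1.18      1.117     0.8222
  Δ           0.1462     0.2925    -0.4387    -0.4387
  eq          0.2269      1.472     0.6783     0.3835
  solve Keq expr → x = -0.1462; check Q = 0.03577
Then add 0.605 M of L.
Step 2:
                   A          L          J          B
  init        0.2269      2.077     0.6783     0.3835
  Δ         -0.01663   -0.03327     0.0499     0.0499
  eq          0.2102      2.044     0.7282     0.4334
  solve Keq expr → x = 0.01663; check Q = 0.03577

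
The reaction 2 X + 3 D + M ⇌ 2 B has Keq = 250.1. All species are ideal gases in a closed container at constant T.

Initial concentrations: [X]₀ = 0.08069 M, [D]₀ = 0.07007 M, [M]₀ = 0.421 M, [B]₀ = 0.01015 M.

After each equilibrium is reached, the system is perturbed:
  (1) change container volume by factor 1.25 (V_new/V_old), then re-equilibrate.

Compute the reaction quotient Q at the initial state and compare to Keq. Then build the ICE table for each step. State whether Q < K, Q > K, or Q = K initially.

Q₀ = 109.2; Q < K (proceeds forward)

Q₀ = 109.2 vs Keq = 250.1 ⇒ Q<K, forward
Step 1:
                    X           D           M           B
  init        0.08069     0.07007       0.421     0.01015
  Δ         -0.003129   -0.004693   -0.001564    0.003129
  eq          0.07756     0.06538      0.4194     0.01328
  solve Keq expr → x = 0.001564; check Q = 250.1
Then change container volume by factor 1.25 (V_new/V_old).
Step 2:
                    X           D           M           B
  init        0.06205      0.0523      0.3355     0.01062
  Δ          0.002681    0.004022    0.001341   -0.002681
  eq          0.06473     0.05632      0.3369    0.007942
  solve Keq expr → x = -0.001341; check Q = 250.1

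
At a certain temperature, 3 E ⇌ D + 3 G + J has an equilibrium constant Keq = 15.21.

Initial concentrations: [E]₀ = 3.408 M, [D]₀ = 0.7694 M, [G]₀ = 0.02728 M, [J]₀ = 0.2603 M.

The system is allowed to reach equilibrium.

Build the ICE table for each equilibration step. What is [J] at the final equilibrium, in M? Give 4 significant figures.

[J]_eq = 1.03 M

Q₀ = 1.0272e-07 vs Keq = 15.21 ⇒ Q<K, forward
Step 1:
                   E          D          G          J
  Initial      3.408     0.7694    0.02728     0.2603
  Change      -2.309     0.7696      2.309     0.7696
  Equil        1.099      1.539      2.336       1.03
  solve Keq expr → x = 0.7696; check Q = 15.21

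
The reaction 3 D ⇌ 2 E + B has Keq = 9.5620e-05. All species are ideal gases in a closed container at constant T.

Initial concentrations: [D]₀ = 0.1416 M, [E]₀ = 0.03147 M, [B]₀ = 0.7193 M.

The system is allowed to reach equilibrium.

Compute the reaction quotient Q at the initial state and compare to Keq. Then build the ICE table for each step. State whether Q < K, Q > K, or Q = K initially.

Q₀ = 0.2509; Q > K (proceeds reverse)

Q₀ = 0.2509 vs Keq = 9.5620e-05 ⇒ Q>K, reverse
Step 1:
                  D         E         B
  Initial    0.1416   0.03147    0.7193
  Change    0.04579  -0.03052  -0.01526
  Equil      0.1874 9.4533e-04     0.704
  solve Keq expr → x = -0.01526; check Q = 9.5620e-05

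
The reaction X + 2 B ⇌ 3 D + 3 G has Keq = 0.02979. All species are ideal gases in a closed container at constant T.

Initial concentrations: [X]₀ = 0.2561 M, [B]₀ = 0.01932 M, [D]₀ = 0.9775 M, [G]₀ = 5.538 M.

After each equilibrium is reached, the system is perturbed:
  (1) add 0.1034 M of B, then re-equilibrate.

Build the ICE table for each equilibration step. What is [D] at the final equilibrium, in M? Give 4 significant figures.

Q₀ = 1.6595e+06 vs Keq = 0.02979 ⇒ Q>K, reverse
Step 1:
                    X           B           D           G
  I            0.2561     0.01932      0.9775       5.538
  C             0.312       0.624     -0.9359     -0.9359
  E            0.5681      0.6433     0.04157       4.602
  solve Keq expr → x = -0.312; check Q = 0.02979
Then add 0.1034 M of B.
Step 2:
                    X           B           D           G
  I            0.5681      0.7467     0.04157       4.602
  C         -0.001384   -0.002768    0.004151    0.004151
  E            0.5667      0.7439     0.04572       4.606
  solve Keq expr → x = 0.001384; check Q = 0.02979

[D]_eq = 0.04572 M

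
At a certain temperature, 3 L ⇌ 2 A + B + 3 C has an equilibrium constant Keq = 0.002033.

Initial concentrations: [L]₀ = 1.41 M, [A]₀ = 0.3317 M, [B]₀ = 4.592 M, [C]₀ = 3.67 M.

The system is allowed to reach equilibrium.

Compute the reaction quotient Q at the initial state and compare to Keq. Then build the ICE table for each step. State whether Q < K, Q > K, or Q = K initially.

Q₀ = 8.909; Q > K (proceeds reverse)

Q₀ = 8.909 vs Keq = 0.002033 ⇒ Q>K, reverse
Step 1:
                  L         A         B         C
  I            1.41    0.3317     4.592      3.67
  C          0.4828   -0.3219   -0.1609   -0.4828
  E           1.893  0.009804     4.431     3.187
  solve Keq expr → x = -0.1609; check Q = 0.002033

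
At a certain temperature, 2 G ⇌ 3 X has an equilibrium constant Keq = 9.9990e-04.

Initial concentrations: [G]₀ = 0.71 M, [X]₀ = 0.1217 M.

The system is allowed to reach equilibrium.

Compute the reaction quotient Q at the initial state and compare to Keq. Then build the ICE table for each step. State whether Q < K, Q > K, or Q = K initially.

Q₀ = 0.003576; Q > K (proceeds reverse)

Q₀ = 0.003576 vs Keq = 9.9990e-04 ⇒ Q>K, reverse
Step 1:
                    G           X
  I              0.71      0.1217
  C           0.02675    -0.04013
  E            0.7368     0.08157
  solve Keq expr → x = -0.01338; check Q = 9.9990e-04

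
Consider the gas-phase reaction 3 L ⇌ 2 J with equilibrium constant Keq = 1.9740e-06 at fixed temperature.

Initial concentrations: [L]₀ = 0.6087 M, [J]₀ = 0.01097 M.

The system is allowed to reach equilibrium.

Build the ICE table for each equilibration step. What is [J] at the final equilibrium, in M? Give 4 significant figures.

Q₀ = 5.3358e-04 vs Keq = 1.9740e-06 ⇒ Q>K, reverse
Step 1:
                   L          J
  Initial     0.6087    0.01097
  Change     0.01542   -0.01028
  Equil       0.6241 6.9274e-04
  solve Keq expr → x = -0.005139; check Q = 1.9740e-06

[J]_eq = 6.9274e-04 M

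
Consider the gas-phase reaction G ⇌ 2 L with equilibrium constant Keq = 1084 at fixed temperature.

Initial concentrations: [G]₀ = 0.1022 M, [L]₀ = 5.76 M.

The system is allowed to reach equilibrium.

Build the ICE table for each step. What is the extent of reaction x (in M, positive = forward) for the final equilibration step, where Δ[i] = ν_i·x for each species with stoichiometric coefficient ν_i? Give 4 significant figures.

x = 0.07009 M

Q₀ = 324.6 vs Keq = 1084 ⇒ Q<K, forward
Step 1:
                  G         L
  init       0.1022      5.76
  Δ        -0.07009    0.1402
  eq        0.03211       5.9
  solve Keq expr → x = 0.07009; check Q = 1084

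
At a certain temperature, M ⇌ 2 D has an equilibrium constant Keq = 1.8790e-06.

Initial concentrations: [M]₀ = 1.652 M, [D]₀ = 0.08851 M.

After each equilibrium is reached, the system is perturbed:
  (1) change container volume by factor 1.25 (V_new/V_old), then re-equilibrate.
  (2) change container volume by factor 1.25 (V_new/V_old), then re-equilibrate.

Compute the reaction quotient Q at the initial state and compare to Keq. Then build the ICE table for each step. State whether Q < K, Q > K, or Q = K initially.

Q₀ = 0.004742 vs Keq = 1.8790e-06 ⇒ Q>K, reverse
Step 1:
                   M          D
  init         1.652    0.08851
  Δ          0.04336   -0.08673
  eq           1.695   0.001785
  solve Keq expr → x = -0.04336; check Q = 1.8790e-06
Then change container volume by factor 1.25 (V_new/V_old).
Step 2:
                   M          D
  init         1.356   0.001428
  Δ       -8.4243e-05 1.6849e-04
  eq           1.356   0.001596
  solve Keq expr → x = 8.4243e-05; check Q = 1.8790e-06
Then change container volume by factor 1.25 (V_new/V_old).
Step 3:
                   M          D
  init         1.085   0.001277
  Δ       -7.5344e-05 1.5069e-04
  eq           1.085   0.001428
  solve Keq expr → x = 7.5344e-05; check Q = 1.8790e-06

Q₀ = 0.004742; Q > K (proceeds reverse)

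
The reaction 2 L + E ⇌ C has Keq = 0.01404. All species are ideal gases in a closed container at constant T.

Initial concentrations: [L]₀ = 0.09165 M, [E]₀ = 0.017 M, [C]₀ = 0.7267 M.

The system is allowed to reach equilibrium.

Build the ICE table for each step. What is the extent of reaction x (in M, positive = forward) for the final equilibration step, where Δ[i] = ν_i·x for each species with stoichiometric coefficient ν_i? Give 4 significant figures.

Q₀ = 5089 vs Keq = 0.01404 ⇒ Q>K, reverse
Step 1:
                    L           E           C
  Initial     0.09165       0.017      0.7267
  Change        1.408      0.7039     -0.7039
  Equil           1.5      0.7209     0.02276
  solve Keq expr → x = -0.7039; check Q = 0.01404

x = -0.7039 M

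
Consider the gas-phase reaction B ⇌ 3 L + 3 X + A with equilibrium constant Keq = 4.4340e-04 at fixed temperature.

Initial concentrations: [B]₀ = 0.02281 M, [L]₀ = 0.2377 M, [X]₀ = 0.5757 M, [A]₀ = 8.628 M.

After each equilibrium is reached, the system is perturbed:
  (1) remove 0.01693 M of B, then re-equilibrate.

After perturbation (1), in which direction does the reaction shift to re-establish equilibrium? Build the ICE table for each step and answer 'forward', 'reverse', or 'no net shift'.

Direction: reverse

Q₀ = 0.9693 vs Keq = 4.4340e-04 ⇒ Q>K, reverse
Step 1:
                    B           L           X           A
  I           0.02281      0.2377      0.5757       8.628
  C           0.06477     -0.1943     -0.1943    -0.06477
  E           0.08758      0.0434      0.3814       8.563
  solve Keq expr → x = -0.06477; check Q = 4.4340e-04
Then remove 0.01693 M of B.
Step 2:
                    B           L           X           A
  I           0.07065      0.0434      0.3814       8.563
  C        8.5376e-04   -0.002561   -0.002561 -8.5376e-04
  E            0.0715     0.04084      0.3788       8.562
  solve Keq expr → x = -8.5376e-04; check Q = 4.4340e-04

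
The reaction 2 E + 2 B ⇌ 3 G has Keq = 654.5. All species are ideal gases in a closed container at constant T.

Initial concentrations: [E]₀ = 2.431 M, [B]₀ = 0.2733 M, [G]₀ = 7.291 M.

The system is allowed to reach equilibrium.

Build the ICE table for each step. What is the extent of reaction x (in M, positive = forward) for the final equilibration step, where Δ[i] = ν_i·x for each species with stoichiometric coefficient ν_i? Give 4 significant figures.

x = -0.01766 M

Q₀ = 878 vs Keq = 654.5 ⇒ Q>K, reverse
Step 1:
                   E          B          G
  init         2.431     0.2733      7.291
  Δ          0.03532    0.03532   -0.05298
  eq           2.466     0.3086      7.238
  solve Keq expr → x = -0.01766; check Q = 654.5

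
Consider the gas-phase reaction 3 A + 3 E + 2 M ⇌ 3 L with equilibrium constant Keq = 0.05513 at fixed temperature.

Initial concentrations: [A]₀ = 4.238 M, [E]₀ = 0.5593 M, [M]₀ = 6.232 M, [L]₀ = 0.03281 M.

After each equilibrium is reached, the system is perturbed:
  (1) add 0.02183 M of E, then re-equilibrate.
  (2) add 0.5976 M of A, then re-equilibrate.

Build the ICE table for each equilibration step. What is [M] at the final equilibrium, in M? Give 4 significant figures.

[M]_eq = 5.908 M

Q₀ = 6.8288e-08 vs Keq = 0.05513 ⇒ Q<K, forward
Step 1:
                  A         E         M         L
  init        4.238    0.5593     6.232   0.03281
  Δ         -0.4557   -0.4557   -0.3038    0.4557
  eq          3.782    0.1036     5.928    0.4885
  solve Keq expr → x = 0.1519; check Q = 0.05513
Then add 0.02183 M of E.
Step 2:
                  A         E         M         L
  init        3.782    0.1254     5.928    0.4885
  Δ        -0.01748  -0.01748  -0.01165   0.01748
  eq          3.765     0.108     5.917     0.506
  solve Keq expr → x = 0.005827; check Q = 0.05513
Then add 0.5976 M of A.
Step 3:
                  A         E         M         L
  init        4.362     0.108     5.917     0.506
  Δ        -0.01219  -0.01219 -0.008126   0.01219
  eq           4.35   0.09576     5.908    0.5182
  solve Keq expr → x = 0.004063; check Q = 0.05513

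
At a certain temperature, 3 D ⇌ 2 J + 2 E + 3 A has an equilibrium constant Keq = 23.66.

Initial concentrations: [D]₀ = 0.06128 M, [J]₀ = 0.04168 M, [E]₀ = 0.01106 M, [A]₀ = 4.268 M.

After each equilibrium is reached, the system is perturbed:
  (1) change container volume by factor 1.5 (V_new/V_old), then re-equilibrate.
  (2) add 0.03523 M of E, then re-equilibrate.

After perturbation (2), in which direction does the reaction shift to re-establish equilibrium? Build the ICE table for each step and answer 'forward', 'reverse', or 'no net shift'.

Q₀ = 0.07179 vs Keq = 23.66 ⇒ Q<K, forward
Step 1:
                   D          J          E          A
  init       0.06128    0.04168    0.01106      4.268
  Δ         -0.03543    0.02362    0.02362    0.03543
  eq         0.02585     0.0653    0.03468      4.303
  solve Keq expr → x = 0.01181; check Q = 23.66
Then change container volume by factor 1.5 (V_new/V_old).
Step 2:
                   D          J          E          A
  init       0.01723    0.04353    0.02312      2.869
  Δ         -0.00552    0.00368    0.00368    0.00552
  eq         0.01171    0.04721     0.0268      2.874
  solve Keq expr → x = 0.00184; check Q = 23.66
Then add 0.03523 M of E.
Step 3:
                   D          J          E          A
  init       0.01171    0.04721    0.06203      2.874
  Δ         0.006545  -0.004364  -0.004364  -0.006545
  eq         0.01826    0.04285    0.05767      2.868
  solve Keq expr → x = -0.002182; check Q = 23.66

Direction: reverse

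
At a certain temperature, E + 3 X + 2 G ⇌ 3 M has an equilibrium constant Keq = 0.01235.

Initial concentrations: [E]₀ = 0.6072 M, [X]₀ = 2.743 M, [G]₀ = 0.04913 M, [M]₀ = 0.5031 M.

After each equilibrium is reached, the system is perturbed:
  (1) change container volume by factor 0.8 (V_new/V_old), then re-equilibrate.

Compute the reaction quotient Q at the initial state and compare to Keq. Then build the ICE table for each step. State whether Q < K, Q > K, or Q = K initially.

Q₀ = 4.21; Q > K (proceeds reverse)

Q₀ = 4.21 vs Keq = 0.01235 ⇒ Q>K, reverse
Step 1:
                  E         X         G         M
  I          0.6072     2.743   0.04913    0.5031
  C          0.0904    0.2712    0.1808   -0.2712
  E          0.6976     3.014    0.2299    0.2319
  solve Keq expr → x = -0.0904; check Q = 0.01235
Then change container volume by factor 0.8 (V_new/V_old).
Step 2:
                  E         X         G         M
  I           0.872     3.768    0.2874    0.2899
  C        -0.01419  -0.04257  -0.02838   0.04257
  E          0.8578     3.725     0.259    0.3325
  solve Keq expr → x = 0.01419; check Q = 0.01235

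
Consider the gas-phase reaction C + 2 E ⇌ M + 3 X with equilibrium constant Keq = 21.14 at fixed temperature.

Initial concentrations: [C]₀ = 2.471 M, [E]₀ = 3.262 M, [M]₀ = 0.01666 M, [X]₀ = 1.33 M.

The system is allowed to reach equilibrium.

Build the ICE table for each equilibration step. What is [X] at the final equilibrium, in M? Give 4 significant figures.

[X]_eq = 4.105 M

Q₀ = 0.001491 vs Keq = 21.14 ⇒ Q<K, forward
Step 1:
                  C         E         M         X
  I           2.471     3.262   0.01666      1.33
  C         -0.9251     -1.85    0.9251     2.775
  E           1.546     1.412    0.9417     4.105
  solve Keq expr → x = 0.9251; check Q = 21.14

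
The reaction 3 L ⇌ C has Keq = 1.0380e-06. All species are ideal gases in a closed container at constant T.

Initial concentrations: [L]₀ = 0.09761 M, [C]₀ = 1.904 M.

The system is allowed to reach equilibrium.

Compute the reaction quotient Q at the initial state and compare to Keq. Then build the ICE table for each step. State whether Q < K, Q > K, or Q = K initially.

Q₀ = 2047 vs Keq = 1.0380e-06 ⇒ Q>K, reverse
Step 1:
                   L          C
  I          0.09761      1.904
  C            5.711     -1.904
  E            5.809 2.0347e-04
  solve Keq expr → x = -1.904; check Q = 1.0380e-06

Q₀ = 2047; Q > K (proceeds reverse)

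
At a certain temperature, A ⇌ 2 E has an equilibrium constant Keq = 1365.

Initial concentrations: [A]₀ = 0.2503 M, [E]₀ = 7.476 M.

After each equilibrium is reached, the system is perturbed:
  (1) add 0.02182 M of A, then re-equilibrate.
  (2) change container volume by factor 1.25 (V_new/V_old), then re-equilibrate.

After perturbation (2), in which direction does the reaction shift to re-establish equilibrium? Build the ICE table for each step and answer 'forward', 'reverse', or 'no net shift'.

Direction: forward

Q₀ = 223.3 vs Keq = 1365 ⇒ Q<K, forward
Step 1:
                    A           E
  init         0.2503       7.476
  Δ           -0.2047      0.4095
  eq          0.04555       7.885
  solve Keq expr → x = 0.2047; check Q = 1365
Then add 0.02182 M of A.
Step 2:
                    A           E
  init        0.06737       7.885
  Δ          -0.02133     0.04265
  eq          0.04605       7.928
  solve Keq expr → x = 0.02133; check Q = 1365
Then change container volume by factor 1.25 (V_new/V_old).
Step 3:
                    A           E
  init        0.03684       6.343
  Δ         -0.007233     0.01447
  eq          0.02961       6.357
  solve Keq expr → x = 0.007233; check Q = 1365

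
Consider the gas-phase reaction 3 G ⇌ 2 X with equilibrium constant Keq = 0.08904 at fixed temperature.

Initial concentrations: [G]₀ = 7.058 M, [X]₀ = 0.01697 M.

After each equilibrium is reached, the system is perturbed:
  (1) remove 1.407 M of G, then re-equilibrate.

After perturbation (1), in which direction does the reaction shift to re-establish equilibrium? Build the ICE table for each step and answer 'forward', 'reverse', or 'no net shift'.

Direction: reverse

Q₀ = 8.1907e-07 vs Keq = 0.08904 ⇒ Q<K, forward
Step 1:
                   G          X
  I            7.058    0.01697
  C           -3.272      2.181
  E            3.786      2.198
  solve Keq expr → x = 1.091; check Q = 0.08904
Then remove 1.407 M of G.
Step 2:
                   G          X
  I            2.379      2.198
  C           0.7819    -0.5213
  E            3.161      1.677
  solve Keq expr → x = -0.2606; check Q = 0.08904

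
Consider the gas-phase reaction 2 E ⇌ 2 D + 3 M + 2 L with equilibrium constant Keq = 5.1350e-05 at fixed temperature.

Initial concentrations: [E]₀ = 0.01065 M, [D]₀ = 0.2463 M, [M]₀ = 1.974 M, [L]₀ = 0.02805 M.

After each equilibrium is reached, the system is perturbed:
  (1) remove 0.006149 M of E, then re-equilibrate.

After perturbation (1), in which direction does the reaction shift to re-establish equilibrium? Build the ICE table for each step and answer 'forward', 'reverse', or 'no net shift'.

Direction: reverse

Q₀ = 3.237 vs Keq = 5.1350e-05 ⇒ Q>K, reverse
Step 1:
                    E           D           M           L
  init        0.01065      0.2463       1.974     0.02805
  Δ           0.02758    -0.02758    -0.04138    -0.02758
  eq          0.03823      0.2187       1.933  4.6625e-04
  solve Keq expr → x = -0.01379; check Q = 5.1350e-05
Then remove 0.006149 M of E.
Step 2:
                    E           D           M           L
  init        0.03208      0.2187       1.933  4.6625e-04
  Δ        7.3917e-05 -7.3917e-05 -1.1088e-04 -7.3917e-05
  eq          0.03216      0.2186       1.933  3.9233e-04
  solve Keq expr → x = -3.6958e-05; check Q = 5.1350e-05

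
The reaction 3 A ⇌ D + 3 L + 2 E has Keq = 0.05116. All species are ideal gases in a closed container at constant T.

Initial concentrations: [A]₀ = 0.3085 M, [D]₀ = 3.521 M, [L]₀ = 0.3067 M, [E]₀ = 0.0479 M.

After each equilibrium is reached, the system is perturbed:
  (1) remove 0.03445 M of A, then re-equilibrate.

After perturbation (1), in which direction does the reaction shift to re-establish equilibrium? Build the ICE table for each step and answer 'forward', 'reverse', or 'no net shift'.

Q₀ = 0.007938 vs Keq = 0.05116 ⇒ Q<K, forward
Step 1:
                   A          D          L          E
  Initial     0.3085      3.521     0.3067     0.0479
  Change    -0.04507    0.01502    0.04507    0.03005
  Equil       0.2634      3.536     0.3518    0.07795
  solve Keq expr → x = 0.01502; check Q = 0.05116
Then remove 0.03445 M of A.
Step 2:
                   A          D          L          E
  Initial      0.229      3.536     0.3518    0.07795
  Change     0.01065  -0.003549   -0.01065  -0.007097
  Equil       0.2396      3.532     0.3411    0.07085
  solve Keq expr → x = -0.003549; check Q = 0.05116

Direction: reverse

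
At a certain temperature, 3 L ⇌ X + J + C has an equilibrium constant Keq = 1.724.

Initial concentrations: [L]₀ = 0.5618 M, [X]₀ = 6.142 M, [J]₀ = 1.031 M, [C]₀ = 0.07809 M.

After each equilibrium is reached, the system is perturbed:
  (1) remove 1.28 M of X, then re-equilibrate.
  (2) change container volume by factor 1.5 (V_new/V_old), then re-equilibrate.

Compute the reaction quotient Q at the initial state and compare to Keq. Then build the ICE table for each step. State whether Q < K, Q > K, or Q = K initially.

Q₀ = 2.789; Q > K (proceeds reverse)

Q₀ = 2.789 vs Keq = 1.724 ⇒ Q>K, reverse
Step 1:
                   L          X          J          C
  I           0.5618      6.142      1.031    0.07809
  C          0.04683   -0.01561   -0.01561   -0.01561
  E           0.6086      6.126      1.015    0.06248
  solve Keq expr → x = -0.01561; check Q = 1.724
Then remove 1.28 M of X.
Step 2:
                   L          X          J          C
  I           0.6086      4.846      1.015    0.06248
  C         -0.02241   0.007471   0.007471   0.007471
  E           0.5862      4.854      1.023    0.06995
  solve Keq expr → x = 0.007471; check Q = 1.724
Then change container volume by factor 1.5 (V_new/V_old).
Step 3:
                   L          X          J          C
  I           0.3908      3.236     0.6819    0.04663
  C                0          0          0          0
  E           0.3908      3.236     0.6819    0.04663
  solve Keq expr → x = 0; check Q = 1.724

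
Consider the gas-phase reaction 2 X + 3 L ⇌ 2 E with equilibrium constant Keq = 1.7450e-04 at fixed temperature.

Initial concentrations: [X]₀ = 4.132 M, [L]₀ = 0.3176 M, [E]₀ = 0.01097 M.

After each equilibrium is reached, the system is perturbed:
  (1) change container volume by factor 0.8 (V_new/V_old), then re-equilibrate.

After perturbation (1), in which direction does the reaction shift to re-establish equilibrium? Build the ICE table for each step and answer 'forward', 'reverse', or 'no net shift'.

Q₀ = 2.2001e-04 vs Keq = 1.7450e-04 ⇒ Q>K, reverse
Step 1:
                  X         L         E
  init        4.132    0.3176   0.01097
  Δ         0.00112   0.00168  -0.00112
  eq          4.133    0.3193   0.00985
  solve Keq expr → x = -5.6003e-04; check Q = 1.7450e-04
Then change container volume by factor 0.8 (V_new/V_old).
Step 2:
                  X         L         E
  init        5.166    0.3991   0.01231
  Δ        -0.00445 -0.006676   0.00445
  eq          5.162    0.3924   0.01676
  solve Keq expr → x = 0.002225; check Q = 1.7450e-04

Direction: forward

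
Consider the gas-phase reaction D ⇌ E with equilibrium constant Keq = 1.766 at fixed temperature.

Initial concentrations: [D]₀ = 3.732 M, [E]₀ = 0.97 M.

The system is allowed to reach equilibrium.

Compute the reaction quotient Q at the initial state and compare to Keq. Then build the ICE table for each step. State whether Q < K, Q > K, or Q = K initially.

Q₀ = 0.2599; Q < K (proceeds forward)

Q₀ = 0.2599 vs Keq = 1.766 ⇒ Q<K, forward
Step 1:
                   D          E
  init         3.732       0.97
  Δ           -2.032      2.032
  eq             1.7      3.002
  solve Keq expr → x = 2.032; check Q = 1.766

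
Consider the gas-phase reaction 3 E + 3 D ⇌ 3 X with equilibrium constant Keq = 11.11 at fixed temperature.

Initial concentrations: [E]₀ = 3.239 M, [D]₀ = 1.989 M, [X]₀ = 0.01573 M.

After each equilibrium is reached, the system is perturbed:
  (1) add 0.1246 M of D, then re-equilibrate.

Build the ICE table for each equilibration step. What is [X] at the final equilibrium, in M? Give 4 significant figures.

[X]_eq = 1.662 M

Q₀ = 1.4556e-08 vs Keq = 11.11 ⇒ Q<K, forward
Step 1:
                   E          D          X
  init         3.239      1.989    0.01573
  Δ           -1.566     -1.566      1.566
  eq           1.673     0.4235      1.581
  solve Keq expr → x = 0.5218; check Q = 11.11
Then add 0.1246 M of D.
Step 2:
                   E          D          X
  init         1.673     0.5481      1.581
  Δ         -0.08053   -0.08053    0.08053
  eq           1.593     0.4675      1.662
  solve Keq expr → x = 0.02684; check Q = 11.11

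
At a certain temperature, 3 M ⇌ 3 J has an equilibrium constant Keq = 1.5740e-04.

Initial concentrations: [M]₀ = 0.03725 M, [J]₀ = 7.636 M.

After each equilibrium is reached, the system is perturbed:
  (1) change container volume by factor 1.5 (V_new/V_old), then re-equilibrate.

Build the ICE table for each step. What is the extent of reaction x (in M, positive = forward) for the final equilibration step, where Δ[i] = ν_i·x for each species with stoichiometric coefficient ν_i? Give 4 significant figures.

Q₀ = 8.6143e+06 vs Keq = 1.5740e-04 ⇒ Q>K, reverse
Step 1:
                    M           J
  Initial     0.03725       7.636
  Change        7.243      -7.243
  Equil          7.28      0.3931
  solve Keq expr → x = -2.414; check Q = 1.5740e-04
Then change container volume by factor 1.5 (V_new/V_old).
Step 2:
                    M           J
  Initial       4.853      0.2621
  Change            0           0
  Equil         4.853      0.2621
  solve Keq expr → x = 0; check Q = 1.5740e-04

x = 0 M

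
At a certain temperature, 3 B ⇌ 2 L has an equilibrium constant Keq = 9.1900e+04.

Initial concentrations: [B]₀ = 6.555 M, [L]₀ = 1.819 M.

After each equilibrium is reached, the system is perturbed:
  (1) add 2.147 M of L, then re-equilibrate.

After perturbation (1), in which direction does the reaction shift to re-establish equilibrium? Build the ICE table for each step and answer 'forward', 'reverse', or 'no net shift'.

Direction: reverse

Q₀ = 0.01175 vs Keq = 9.1900e+04 ⇒ Q<K, forward
Step 1:
                  B         L
  init        6.555     1.819
  Δ          -6.481      4.32
  eq         0.0743     6.139
  solve Keq expr → x = 2.16; check Q = 9.1900e+04
Then add 2.147 M of L.
Step 2:
                  B         L
  init       0.0743     8.286
  Δ         0.01636  -0.01091
  eq        0.09066     8.276
  solve Keq expr → x = -0.005454; check Q = 9.1900e+04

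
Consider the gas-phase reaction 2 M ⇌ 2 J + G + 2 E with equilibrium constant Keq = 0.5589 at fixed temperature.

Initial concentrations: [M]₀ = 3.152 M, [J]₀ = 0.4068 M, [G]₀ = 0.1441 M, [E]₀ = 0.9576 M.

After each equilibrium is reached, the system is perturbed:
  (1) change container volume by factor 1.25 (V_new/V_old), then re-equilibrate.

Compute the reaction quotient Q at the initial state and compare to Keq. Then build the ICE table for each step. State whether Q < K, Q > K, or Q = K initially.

Q₀ = 0.002201 vs Keq = 0.5589 ⇒ Q<K, forward
Step 1:
                  M         J         G         E
  Initial     3.152    0.4068    0.1441    0.9576
  Change    -0.8519    0.8519    0.4259    0.8519
  Equil         2.3     1.259      0.57     1.809
  solve Keq expr → x = 0.4259; check Q = 0.5589
Then change container volume by factor 1.25 (V_new/V_old).
Step 2:
                  M         J         G         E
  Initial      1.84     1.007     0.456     1.448
  Change    -0.1251    0.1251   0.06256    0.1251
  Equil       1.715     1.132    0.5186     1.573
  solve Keq expr → x = 0.06256; check Q = 0.5589

Q₀ = 0.002201; Q < K (proceeds forward)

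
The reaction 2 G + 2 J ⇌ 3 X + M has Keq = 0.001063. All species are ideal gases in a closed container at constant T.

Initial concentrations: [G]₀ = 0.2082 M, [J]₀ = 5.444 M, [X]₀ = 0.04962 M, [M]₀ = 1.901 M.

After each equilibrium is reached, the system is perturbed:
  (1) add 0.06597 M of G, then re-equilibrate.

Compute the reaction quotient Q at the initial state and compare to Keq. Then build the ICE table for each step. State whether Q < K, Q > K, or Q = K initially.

Q₀ = 1.8078e-04; Q < K (proceeds forward)

Q₀ = 1.8078e-04 vs Keq = 0.001063 ⇒ Q<K, forward
Step 1:
                   G          J          X          M
  I           0.2082      5.444    0.04962      1.901
  C         -0.02207   -0.02207    0.03311    0.01104
  E           0.1861      5.422    0.08273      1.912
  solve Keq expr → x = 0.01104; check Q = 0.001063
Then add 0.06597 M of G.
Step 2:
                   G          J          X          M
  I           0.2521      5.422    0.08273      1.912
  C         -0.01036   -0.01036    0.01554   0.005179
  E           0.2417      5.412    0.09827      1.917
  solve Keq expr → x = 0.005179; check Q = 0.001063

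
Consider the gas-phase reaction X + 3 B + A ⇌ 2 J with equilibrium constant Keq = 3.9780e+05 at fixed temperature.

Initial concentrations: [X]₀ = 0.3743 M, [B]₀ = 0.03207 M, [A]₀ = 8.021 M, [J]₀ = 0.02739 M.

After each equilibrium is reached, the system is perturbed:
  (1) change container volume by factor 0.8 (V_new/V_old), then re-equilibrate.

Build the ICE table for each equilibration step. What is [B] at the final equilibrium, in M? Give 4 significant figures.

[B]_eq = 0.001259 M

Q₀ = 7.576 vs Keq = 3.9780e+05 ⇒ Q<K, forward
Step 1:
                    X           B           A           J
  Initial      0.3743     0.03207       8.021     0.02739
  Change     -0.01027    -0.03081    -0.01027     0.02054
  Equil         0.364    0.001256       8.011     0.04793
  solve Keq expr → x = 0.01027; check Q = 3.9780e+05
Then change container volume by factor 0.8 (V_new/V_old).
Step 2:
                    X           B           A           J
  Initial       0.455     0.00157       10.01     0.05992
  Change  -1.0365e-04 -3.1096e-04 -1.0365e-04  2.0731e-04
  Equil        0.4549    0.001259       10.01     0.06012
  solve Keq expr → x = 1.0365e-04; check Q = 3.9780e+05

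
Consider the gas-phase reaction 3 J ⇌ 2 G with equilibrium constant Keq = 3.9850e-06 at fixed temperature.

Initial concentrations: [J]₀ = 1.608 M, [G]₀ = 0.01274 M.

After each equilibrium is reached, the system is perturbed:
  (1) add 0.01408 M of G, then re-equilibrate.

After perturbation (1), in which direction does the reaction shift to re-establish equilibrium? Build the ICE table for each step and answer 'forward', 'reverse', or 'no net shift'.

Direction: reverse

Q₀ = 3.9037e-05 vs Keq = 3.9850e-06 ⇒ Q>K, reverse
Step 1:
                  J         G
  I           1.608   0.01274
  C         0.01293  -0.00862
  E           1.621   0.00412
  solve Keq expr → x = -0.00431; check Q = 3.9850e-06
Then add 0.01408 M of G.
Step 2:
                  J         G
  I           1.621    0.0182
  C           0.021    -0.014
  E           1.642    0.0042
  solve Keq expr → x = -0.007; check Q = 3.9850e-06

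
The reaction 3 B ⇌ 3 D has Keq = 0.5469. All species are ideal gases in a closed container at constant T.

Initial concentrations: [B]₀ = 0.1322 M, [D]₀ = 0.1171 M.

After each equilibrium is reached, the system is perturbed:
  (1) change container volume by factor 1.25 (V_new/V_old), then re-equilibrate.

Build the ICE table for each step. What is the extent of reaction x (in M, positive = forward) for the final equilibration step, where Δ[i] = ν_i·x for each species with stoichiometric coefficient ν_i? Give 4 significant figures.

Q₀ = 0.695 vs Keq = 0.5469 ⇒ Q>K, reverse
Step 1:
                    B           D
  Initial      0.1322      0.1171
  Change     0.004945   -0.004945
  Equil        0.1371      0.1122
  solve Keq expr → x = -0.001648; check Q = 0.5469
Then change container volume by factor 1.25 (V_new/V_old).
Step 2:
                    B           D
  Initial      0.1097     0.08972
  Change            0           0
  Equil        0.1097     0.08972
  solve Keq expr → x = 0; check Q = 0.5469

x = 0 M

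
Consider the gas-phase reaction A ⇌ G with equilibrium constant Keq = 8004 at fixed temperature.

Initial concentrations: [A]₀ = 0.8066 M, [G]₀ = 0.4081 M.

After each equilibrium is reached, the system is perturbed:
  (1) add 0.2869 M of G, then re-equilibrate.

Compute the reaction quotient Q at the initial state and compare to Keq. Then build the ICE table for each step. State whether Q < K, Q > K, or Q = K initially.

Q₀ = 0.506; Q < K (proceeds forward)

Q₀ = 0.506 vs Keq = 8004 ⇒ Q<K, forward
Step 1:
                  A         G
  I          0.8066    0.4081
  C         -0.8064    0.8064
  E       1.5174e-04     1.215
  solve Keq expr → x = 0.8064; check Q = 8004
Then add 0.2869 M of G.
Step 2:
                  A         G
  I       1.5174e-04     1.501
  C       3.5840e-05 -3.5840e-05
  E       1.8758e-04     1.501
  solve Keq expr → x = -3.5840e-05; check Q = 8004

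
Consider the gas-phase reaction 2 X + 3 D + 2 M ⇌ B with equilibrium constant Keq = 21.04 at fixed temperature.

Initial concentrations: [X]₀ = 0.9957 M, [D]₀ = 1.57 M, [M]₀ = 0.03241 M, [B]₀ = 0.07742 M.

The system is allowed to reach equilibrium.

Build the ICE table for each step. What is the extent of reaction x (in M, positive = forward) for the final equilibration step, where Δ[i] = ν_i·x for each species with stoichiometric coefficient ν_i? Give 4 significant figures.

Q₀ = 19.21 vs Keq = 21.04 ⇒ Q<K, forward
Step 1:
                   X          D          M          B
  Initial     0.9957       1.57    0.03241    0.07742
  Change   -0.001226  -0.001839  -0.001226 6.1285e-04
  Equil       0.9945      1.568    0.03118    0.07803
  solve Keq expr → x = 6.1285e-04; check Q = 21.04

x = 6.1285e-04 M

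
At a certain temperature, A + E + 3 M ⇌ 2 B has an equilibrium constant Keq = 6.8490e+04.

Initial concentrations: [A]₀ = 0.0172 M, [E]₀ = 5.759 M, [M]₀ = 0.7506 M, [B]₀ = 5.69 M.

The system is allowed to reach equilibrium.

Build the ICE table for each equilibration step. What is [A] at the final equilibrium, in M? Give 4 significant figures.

Q₀ = 772.9 vs Keq = 6.8490e+04 ⇒ Q<K, forward
Step 1:
                  A         E         M         B
  init       0.0172     5.759    0.7506      5.69
  Δ        -0.01696  -0.01696  -0.05087   0.03391
  eq      2.4317e-04     5.742    0.6997     5.724
  solve Keq expr → x = 0.01696; check Q = 6.8490e+04

[A]_eq = 2.4317e-04 M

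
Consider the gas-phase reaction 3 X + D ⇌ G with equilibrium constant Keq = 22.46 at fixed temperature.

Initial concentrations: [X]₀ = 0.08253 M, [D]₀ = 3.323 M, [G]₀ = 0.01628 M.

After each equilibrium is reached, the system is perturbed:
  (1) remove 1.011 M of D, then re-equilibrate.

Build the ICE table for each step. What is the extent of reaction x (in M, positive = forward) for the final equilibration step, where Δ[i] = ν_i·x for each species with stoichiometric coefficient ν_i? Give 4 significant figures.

x = -0.002034 M

Q₀ = 8.715 vs Keq = 22.46 ⇒ Q<K, forward
Step 1:
                  X         D         G
  init      0.08253     3.323   0.01628
  Δ        -0.01625 -0.005416  0.005416
  eq        0.06628     3.318    0.0217
  solve Keq expr → x = 0.005416; check Q = 22.46
Then remove 1.011 M of D.
Step 2:
                  X         D         G
  init      0.06628     2.307    0.0217
  Δ        0.006101  0.002034 -0.002034
  eq        0.07238     2.309   0.01966
  solve Keq expr → x = -0.002034; check Q = 22.46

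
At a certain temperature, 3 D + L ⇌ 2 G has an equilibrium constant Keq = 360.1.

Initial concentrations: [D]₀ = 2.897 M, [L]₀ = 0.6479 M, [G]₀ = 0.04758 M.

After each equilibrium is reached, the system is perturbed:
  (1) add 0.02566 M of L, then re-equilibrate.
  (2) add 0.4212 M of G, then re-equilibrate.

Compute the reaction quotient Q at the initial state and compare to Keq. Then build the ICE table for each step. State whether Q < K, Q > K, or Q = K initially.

Q₀ = 1.4371e-04; Q < K (proceeds forward)

Q₀ = 1.4371e-04 vs Keq = 360.1 ⇒ Q<K, forward
Step 1:
                    D           L           G
  init          2.897      0.6479     0.04758
  Δ            -1.927     -0.6425       1.285
  eq           0.9695    0.005411       1.333
  solve Keq expr → x = 0.6425; check Q = 360.1
Then add 0.02566 M of L.
Step 2:
                    D           L           G
  init         0.9695     0.03107       1.333
  Δ          -0.07132    -0.02377     0.04754
  eq           0.8982    0.007299        1.38
  solve Keq expr → x = 0.02377; check Q = 360.1
Then add 0.4212 M of G.
Step 3:
                    D           L           G
  init         0.8982    0.007299       1.801
  Δ           0.01343    0.004476   -0.008952
  eq           0.9116     0.01177       1.792
  solve Keq expr → x = -0.004476; check Q = 360.1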